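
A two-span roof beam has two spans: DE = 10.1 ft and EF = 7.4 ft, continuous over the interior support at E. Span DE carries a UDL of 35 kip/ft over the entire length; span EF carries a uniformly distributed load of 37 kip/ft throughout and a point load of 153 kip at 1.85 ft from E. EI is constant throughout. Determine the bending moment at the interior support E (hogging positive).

M_E = 443.2 kip·ft

Take M_E as the redundant. Released structure: two simple spans DE and EF with a hinge at E.
Discontinuity in slope at E on the released structure — sum the simple-span end rotations:
  span DE: UDL 35: wL³/(24EI) = 1503/EI
  span EF: UDL 37: wL³/(24EI) = 624.7/EI
  span EF: point load 153 at a = 1.85: Pab(L + b)/(6LEI) = 458.2/EI
  relative rotation θ_0 = (1503 + 1083)/EI = 2585/EI
A unit hogging moment at E produces rotation L₁/(3EI) + L₂/(3EI) = 5.833/EI.
Slope continuity at E: θ_0 = M_E·5.833/EI, so M_E = 2585/5.833 = 443.2 kip·ft (hogging).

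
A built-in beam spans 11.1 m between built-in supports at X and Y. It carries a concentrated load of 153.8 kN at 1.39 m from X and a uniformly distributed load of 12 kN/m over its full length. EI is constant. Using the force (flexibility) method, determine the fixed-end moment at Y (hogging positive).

Release both end moments; the primary structure is a simply-supported span XY with redundants M_X and M_Y.
On the primary (simply-supported) span, the end slopes from the loading are:
  at X: point load 153.8 at a = 1.39: Pab(L + b)/(6LEI) = 648.6/EI
  at Y: point load 153.8 at a = 1.39: Pab(L + a)/(6LEI) = 389.3/EI
  at X: UDL 12: wL³/(24EI) = 683.8/EI
  at Y: UDL 12: wL³/(24EI) = 683.8/EI
  θ_X0 = 1332/EI,  θ_Y0 = 1073/EI
Flexibility coefficients: a unit moment at one end gives L/(3EI) there and L/(6EI) at the far end, so f₁₁ = f₂₂ = 3.7/EI and f₁₂ = f₂₁ = 1.85/EI.
Compatibility — zero rotation at each built-in end:
  3.7 M_X + 1.85 M_Y = 1332
  1.85 M_X + 3.7 M_Y = 1073
Solving the pair gives M_X = 286.8 kN·m and M_Y = 146.6 kN·m (hogging).

M_Y = 146.6 kN·m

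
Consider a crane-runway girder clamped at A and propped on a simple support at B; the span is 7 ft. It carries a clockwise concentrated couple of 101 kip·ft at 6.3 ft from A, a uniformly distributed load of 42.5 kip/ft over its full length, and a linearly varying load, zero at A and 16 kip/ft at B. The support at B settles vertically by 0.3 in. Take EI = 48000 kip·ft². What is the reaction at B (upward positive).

R_B = 153.3 kip

Take the reaction at B as the redundant and release it; the primary structure is a cantilever fixed at A.
Free-end deflection of the primary structure under the applied loading (downward +):
  clockwise couple 101 at a = 6.3: M₀a(2L − a)/(2EI) = 2450/EI
  UDL 42.5: wL⁴/(8EI) = 12755/EI
  triangular load, peak 16 at the free end: 11w₀L⁴/(120EI) = 3521/EI
  δ_0 = 18727/EI
Tip deflection under a unit load at B: L³/(3EI) = 114.3/EI.
With EI = 48000 kip·ft²: δ_0 = 0.39014 ft and δ_{BB} = 0.002382 ft/kip.
Compatibility — the beam at B must follow the support down by 0.025 ft: δ_0 − R_B·δ_{BB} = 0.025, so R_B = (0.39014 − 0.025)/0.002382 = 153.3 kip.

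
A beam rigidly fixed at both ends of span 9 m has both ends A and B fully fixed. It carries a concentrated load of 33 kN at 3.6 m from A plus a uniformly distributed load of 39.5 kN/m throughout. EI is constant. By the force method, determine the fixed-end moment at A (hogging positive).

Take the two fixed-end moments M_A, M_B as redundants; the released structure is the simple span AB.
On the primary (simply-supported) span, the end slopes from the loading are:
  at A: point load 33 at a = 3.6: Pab(L + b)/(6LEI) = 171.1/EI
  at B: point load 33 at a = 3.6: Pab(L + a)/(6LEI) = 149.7/EI
  at A: UDL 39.5: wL³/(24EI) = 1200/EI
  at B: UDL 39.5: wL³/(24EI) = 1200/EI
  θ_A0 = 1371/EI,  θ_B0 = 1350/EI
Flexibility coefficients: a unit moment at one end gives L/(3EI) there and L/(6EI) at the far end, so f₁₁ = f₂₂ = 3/EI and f₁₂ = f₂₁ = 1.5/EI.
Compatibility — zero rotation at each built-in end:
  3 M_A + 1.5 M_B = 1371
  1.5 M_A + 3 M_B = 1350
Solving the pair gives M_A = 309.4 kN·m and M_B = 295.1 kN·m (hogging).

M_A = 309.4 kN·m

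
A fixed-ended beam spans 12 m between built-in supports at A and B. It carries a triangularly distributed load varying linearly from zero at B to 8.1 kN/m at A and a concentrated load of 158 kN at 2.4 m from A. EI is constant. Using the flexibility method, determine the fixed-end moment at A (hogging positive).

M_A = 301 kN·m

Take the two fixed-end moments M_A, M_B as redundants; the released structure is the simple span AB.
End rotations of the released simple span under the applied load (×1/EI):
  at A: triangular load, peak 8.1: w₀L³/(45EI) = 311/EI
  at B: triangular load, peak 8.1: 7w₀L³/(360EI) = 272.2/EI
  at A: point load 158 at a = 2.4: Pab(L + b)/(6LEI) = 1092/EI
  at B: point load 158 at a = 2.4: Pab(L + a)/(6LEI) = 728.1/EI
  θ_A0 = 1403/EI,  θ_B0 = 1000/EI
Flexibility coefficients: a unit moment at one end gives L/(3EI) there and L/(6EI) at the far end, so f₁₁ = f₂₂ = 4/EI and f₁₂ = f₂₁ = 2/EI.
Compatibility — zero rotation at each built-in end:
  4 M_A + 2 M_B = 1403
  2 M_A + 4 M_B = 1000
Solving the pair gives M_A = 301 kN·m and M_B = 99.55 kN·m (hogging).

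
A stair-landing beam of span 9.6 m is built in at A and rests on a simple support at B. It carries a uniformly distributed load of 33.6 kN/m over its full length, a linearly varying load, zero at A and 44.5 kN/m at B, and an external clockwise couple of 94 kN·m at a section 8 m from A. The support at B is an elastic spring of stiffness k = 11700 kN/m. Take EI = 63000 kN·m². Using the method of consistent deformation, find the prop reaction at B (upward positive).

Remove the prop at B; the released (primary) structure is a cantilever built in at A.
Primary-structure tip deflection at B by superposition:
  UDL 33.6: wL⁴/(8EI) = 35673/EI
  triangular load, peak 44.5 at the free end: 11w₀L⁴/(120EI) = 34646/EI
  clockwise couple 94 at a = 8: M₀a(2L − a)/(2EI) = 4211/EI
  δ_0 = 74530/EI
Tip deflection under a unit load at B: L³/(3EI) = 294.9/EI.
With EI = 63000 kN·m²: δ_0 = 1.183 m and δ_{BB} = 0.004681 m/kN.
Compatibility — the spring shortens by R_B/k under the reaction it provides: δ_0 − R_B·δ_{BB} = R_B/k. With 1/k = 0.000085 m/kN, R_B = δ_0 / (δ_{BB} + 1/k) = 1.183 / (0.004681 + 0.000085) = 248.2 kN.

R_B = 248.2 kN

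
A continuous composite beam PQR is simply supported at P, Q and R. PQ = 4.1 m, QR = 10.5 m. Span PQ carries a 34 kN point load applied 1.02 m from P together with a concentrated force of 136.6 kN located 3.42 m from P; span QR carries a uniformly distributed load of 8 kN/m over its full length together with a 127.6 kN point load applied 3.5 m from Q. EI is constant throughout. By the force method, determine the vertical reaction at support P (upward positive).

R_P = -20.64 kN

Insert a hinge at Q; M_Q is the redundant, and each span becomes simply supported.
Discontinuity in slope at Q on the released structure — sum the simple-span end rotations:
  span PQ: point load 34 at a = 1.02: Pab(L + a)/(6LEI) = 22.23/EI
  span PQ: point load 136.6 at a = 3.42: Pab(L + a)/(6LEI) = 97.11/EI
  span QR: UDL 8: wL³/(24EI) = 385.9/EI
  span QR: point load 127.6 at a = 3.5: Pab(L + b)/(6LEI) = 868.4/EI
  relative rotation θ_0 = (119.3 + 1254)/EI = 1374/EI
A unit hogging moment at Q produces rotation L₁/(3EI) + L₂/(3EI) = 4.867/EI.
Compatibility: M_Q·(L₁+L₂)/(3EI) = θ_0, giving M_Q = 282.2 kN·m (hogging).
Span PQ, ΣM about P with M_Q applied at Q: R_Q^{PQ}·4.1 = 501.9 + 282.2, so R_Q^{PQ} = 191.2 kN and R_P = 170.6 − 191.2 = -20.64 kN.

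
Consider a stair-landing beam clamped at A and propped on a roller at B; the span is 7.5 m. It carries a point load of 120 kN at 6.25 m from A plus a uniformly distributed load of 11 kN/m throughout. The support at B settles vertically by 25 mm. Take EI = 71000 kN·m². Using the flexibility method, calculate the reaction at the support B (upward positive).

R_B = 108.6 kN

Remove the prop at B; the released (primary) structure is a cantilever built in at A.
Downward deflection at the released point B due to the loads:
  point load 120 at a = 6.25: Pa²(3L − a)/(6EI) = 12695/EI
  UDL 11: wL⁴/(8EI) = 4351/EI
  δ_0 = 17046/EI
Tip deflection under a unit load at B: L³/(3EI) = 140.6/EI.
With EI = 71000 kN·m²: δ_0 = 0.24008 m and δ_{BB} = 0.001981 m/kN.
Compatibility — the beam at B must follow the support down by 0.025 m: δ_0 − R_B·δ_{BB} = 0.025, so R_B = (0.24008 − 0.025)/0.001981 = 108.6 kN.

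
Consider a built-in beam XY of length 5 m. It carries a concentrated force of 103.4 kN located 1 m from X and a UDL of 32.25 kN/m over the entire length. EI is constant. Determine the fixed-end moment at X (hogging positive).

M_X = 133.4 kN·m

Take the two fixed-end moments M_X, M_Y as redundants; the released structure is the simple span XY.
Simple-span end rotations at X and Y under the given loads:
  at X: point load 103.4 at a = 1: Pab(L + b)/(6LEI) = 124.1/EI
  at Y: point load 103.4 at a = 1: Pab(L + a)/(6LEI) = 82.72/EI
  at X: UDL 32.25: wL³/(24EI) = 168/EI
  at Y: UDL 32.25: wL³/(24EI) = 168/EI
  θ_X0 = 292/EI,  θ_Y0 = 250.7/EI
Flexibility coefficients: a unit moment at one end gives L/(3EI) there and L/(6EI) at the far end, so f₁₁ = f₂₂ = 1.667/EI and f₁₂ = f₂₁ = 0.8333/EI.
Compatibility — zero rotation at each built-in end:
  1.667 M_X + 0.8333 M_Y = 292
  0.8333 M_X + 1.667 M_Y = 250.7
Solving the pair gives M_X = 133.4 kN·m and M_Y = 83.73 kN·m (hogging).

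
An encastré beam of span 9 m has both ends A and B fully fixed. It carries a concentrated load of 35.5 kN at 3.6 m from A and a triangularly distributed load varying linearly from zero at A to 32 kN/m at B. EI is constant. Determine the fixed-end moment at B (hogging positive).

Take the two fixed-end moments M_A, M_B as redundants; the released structure is the simple span AB.
On the primary (simply-supported) span, the end slopes from the loading are:
  at A: point load 35.5 at a = 3.6: Pab(L + b)/(6LEI) = 184/EI
  at B: point load 35.5 at a = 3.6: Pab(L + a)/(6LEI) = 161/EI
  at A: triangular load, peak 32: 7w₀L³/(360EI) = 453.6/EI
  at B: triangular load, peak 32: w₀L³/(45EI) = 518.4/EI
  θ_A0 = 637.6/EI,  θ_B0 = 679.4/EI
Flexibility coefficients: a unit moment at one end gives L/(3EI) there and L/(6EI) at the far end, so f₁₁ = f₂₂ = 3/EI and f₁₂ = f₂₁ = 1.5/EI.
Compatibility — zero rotation at each built-in end:
  3 M_A + 1.5 M_B = 637.6
  1.5 M_A + 3 M_B = 679.4
Solving the pair gives M_A = 132.4 kN·m and M_B = 160.3 kN·m (hogging).

M_B = 160.3 kN·m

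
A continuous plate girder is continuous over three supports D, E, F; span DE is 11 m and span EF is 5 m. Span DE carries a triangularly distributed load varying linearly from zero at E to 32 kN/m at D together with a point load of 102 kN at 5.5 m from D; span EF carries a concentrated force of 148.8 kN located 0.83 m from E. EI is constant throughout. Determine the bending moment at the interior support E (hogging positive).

Insert a hinge at E; M_E is the redundant, and each span becomes simply supported.
End slopes at the hinge E, treating each span as simply supported:
  span DE: triangular load, peak 32: 7w₀L³/(360EI) = 828.2/EI
  span DE: point load 102 at a = 5.5: Pab(L + a)/(6LEI) = 771.4/EI
  span EF: point load 148.8 at a = 0.83: Pab(L + b)/(6LEI) = 157.4/EI
  relative rotation θ_0 = (1600 + 157.4)/EI = 1757/EI
A unit hogging moment at E produces rotation L₁/(3EI) + L₂/(3EI) = 5.333/EI.
Compatibility: M_E·(L₁+L₂)/(3EI) = θ_0, giving M_E = 329.4 kN·m (hogging).

M_E = 329.4 kN·m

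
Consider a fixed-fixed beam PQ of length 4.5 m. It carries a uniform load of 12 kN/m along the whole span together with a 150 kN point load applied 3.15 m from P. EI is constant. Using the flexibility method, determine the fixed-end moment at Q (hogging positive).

M_Q = 119.5 kN·m

Take the two fixed-end moments M_P, M_Q as redundants; the released structure is the simple span PQ.
On the primary (simply-supported) span, the end slopes from the loading are:
  at P: UDL 12: wL³/(24EI) = 45.56/EI
  at Q: UDL 12: wL³/(24EI) = 45.56/EI
  at P: point load 150 at a = 3.15: Pab(L + b)/(6LEI) = 138.2/EI
  at Q: point load 150 at a = 3.15: Pab(L + a)/(6LEI) = 180.7/EI
  θ_P0 = 183.8/EI,  θ_Q0 = 226.3/EI
Flexibility coefficients: a unit moment at one end gives L/(3EI) there and L/(6EI) at the far end, so f₁₁ = f₂₂ = 1.5/EI and f₁₂ = f₂₁ = 0.75/EI.
Compatibility — zero rotation at each built-in end:
  1.5 M_P + 0.75 M_Q = 183.8
  0.75 M_P + 1.5 M_Q = 226.3
Solving the pair gives M_P = 62.77 kN·m and M_Q = 119.5 kN·m (hogging).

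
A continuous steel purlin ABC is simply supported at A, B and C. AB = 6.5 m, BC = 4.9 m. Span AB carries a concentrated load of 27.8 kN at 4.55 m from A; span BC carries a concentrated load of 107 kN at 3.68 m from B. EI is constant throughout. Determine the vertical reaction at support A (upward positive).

Insert a hinge at B; M_B is the redundant, and each span becomes simply supported.
Rotations at B on the released spans (each span's end-slope, ×1/EI):
  span AB: point load 27.8 at a = 4.55: Pab(L + a)/(6LEI) = 69.89/EI
  span BC: point load 107 at a = 3.68: Pab(L + b)/(6LEI) = 100/EI
  relative rotation θ_0 = (69.89 + 100)/EI = 169.9/EI
A unit hogging moment at B produces rotation L₁/(3EI) + L₂/(3EI) = 3.8/EI.
Slope continuity at B: θ_0 = M_B·3.8/EI, so M_B = 169.9/3.8 = 44.71 kN·m (hogging).
Span AB, ΣM about A with M_B applied at B: R_B^{AB}·6.5 = 126.5 + 44.71, so R_B^{AB} = 26.34 kN and R_A = 27.8 − 26.34 = 1.462 kN.

R_A = 1.462 kN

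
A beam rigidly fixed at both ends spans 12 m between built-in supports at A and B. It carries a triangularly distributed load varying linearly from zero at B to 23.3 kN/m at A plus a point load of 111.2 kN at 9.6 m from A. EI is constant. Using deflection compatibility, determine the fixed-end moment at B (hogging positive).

Release both end moments; the primary structure is a simply-supported span AB with redundants M_A and M_B.
Simple-span end rotations at A and B under the given loads:
  at A: triangular load, peak 23.3: w₀L³/(45EI) = 894.7/EI
  at B: triangular load, peak 23.3: 7w₀L³/(360EI) = 782.9/EI
  at A: point load 111.2 at a = 9.6: Pab(L + b)/(6LEI) = 512.4/EI
  at B: point load 111.2 at a = 9.6: Pab(L + a)/(6LEI) = 768.6/EI
  θ_A0 = 1407/EI,  θ_B0 = 1551/EI
Flexibility coefficients: a unit moment at one end gives L/(3EI) there and L/(6EI) at the far end, so f₁₁ = f₂₂ = 4/EI and f₁₂ = f₂₁ = 2/EI.
Compatibility — zero rotation at each built-in end:
  4 M_A + 2 M_B = 1407
  2 M_A + 4 M_B = 1551
Solving the pair gives M_A = 210.5 kN·m and M_B = 282.6 kN·m (hogging).

M_B = 282.6 kN·m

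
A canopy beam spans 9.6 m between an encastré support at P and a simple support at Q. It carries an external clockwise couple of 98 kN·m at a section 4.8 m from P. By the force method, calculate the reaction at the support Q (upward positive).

Remove the prop at Q; the released (primary) structure is a cantilever built in at P.
Free-end deflection of the primary structure under the applied loading (downward +):
  clockwise couple 98 at a = 4.8: M₀a(2L − a)/(2EI) = 3387/EI
Tip deflection under a unit load at Q: L³/(3EI) = 294.9/EI.
The prop prevents deflection at Q: R_Q = δ_0/δ_{QQ} = 3387/294.9 = 11.48 kN.

R_Q = 11.48 kN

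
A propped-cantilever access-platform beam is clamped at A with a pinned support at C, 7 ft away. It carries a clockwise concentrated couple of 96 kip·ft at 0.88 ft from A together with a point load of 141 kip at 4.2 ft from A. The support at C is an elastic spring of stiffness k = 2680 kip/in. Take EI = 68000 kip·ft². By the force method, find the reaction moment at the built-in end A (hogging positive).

Take the reaction at C as the redundant and release it; the primary structure is a cantilever fixed at A.
Free-end deflection of the primary structure under the applied loading (downward +):
  clockwise couple 96 at a = 0.88: M₀a(2L − a)/(2EI) = 554.2/EI
  point load 141 at a = 4.2: Pa²(3L − a)/(6EI) = 6964/EI
  δ_0 = 7518/EI
Tip deflection under a unit load at C: L³/(3EI) = 114.3/EI.
With EI = 68000 kip·ft²: δ_0 = 0.11057 ft and δ_{CC} = 0.001681 ft/kip.
Compatibility — the spring shortens by R_C/k under the reaction it provides: δ_0 − R_C·δ_{CC} = R_C/k. With 1/k = 1/(2680×12) ft/kip = 0.000031 ft/kip, R_C = δ_0 / (δ_{CC} + 1/k) = 0.11057 / (0.001681 + 0.000031) = 64.57 kip.
Moment equilibrium about A: M_A = Σ(load moments about A) − R_C·L = 688.2 − 64.57×7 = 236.2 kip·ft.

M_A = 236.2 kip·ft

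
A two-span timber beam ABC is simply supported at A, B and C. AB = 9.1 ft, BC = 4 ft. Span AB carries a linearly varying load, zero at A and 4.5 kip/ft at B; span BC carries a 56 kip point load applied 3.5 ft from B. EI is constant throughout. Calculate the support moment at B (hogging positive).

Take M_B as the redundant. Released structure: two simple spans AB and BC with a hinge at B.
Discontinuity in slope at B on the released structure — sum the simple-span end rotations:
  span AB: triangular load, peak 4.5: w₀L³/(45EI) = 75.36/EI
  span BC: point load 56 at a = 3.5: Pab(L + b)/(6LEI) = 18.38/EI
  relative rotation θ_0 = (75.36 + 18.38)/EI = 93.73/EI
A unit hogging moment at B produces rotation L₁/(3EI) + L₂/(3EI) = 4.367/EI.
Compatibility: M_B·(L₁+L₂)/(3EI) = θ_0, giving M_B = 21.47 kip·ft (hogging).

M_B = 21.47 kip·ft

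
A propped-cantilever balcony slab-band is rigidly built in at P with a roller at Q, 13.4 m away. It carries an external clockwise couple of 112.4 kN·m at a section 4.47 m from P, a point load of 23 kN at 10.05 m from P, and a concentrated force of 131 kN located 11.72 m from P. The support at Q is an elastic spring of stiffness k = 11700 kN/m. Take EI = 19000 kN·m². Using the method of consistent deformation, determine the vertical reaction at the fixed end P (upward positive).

R_P = 26.22 kN

Choose R_Q as the redundant. The primary structure is the cantilever fixed at P.
Primary-structure tip deflection at Q by superposition:
  clockwise couple 112.4 at a = 4.47: M₀a(2L − a)/(2EI) = 5610/EI
  point load 23 at a = 10.05: Pa²(3L − a)/(6EI) = 11673/EI
  point load 131 at a = 11.72: Pa²(3L − a)/(6EI) = 85411/EI
  δ_0 = 102694/EI
Tip deflection under a unit load at Q: L³/(3EI) = 802/EI.
With EI = 19000 kN·m²: δ_0 = 5.405 m and δ_{QQ} = 0.042212 m/kN.
Compatibility — the spring shortens by R_Q/k under the reaction it provides: δ_0 − R_Q·δ_{QQ} = R_Q/k. With 1/k = 0.000085 m/kN, R_Q = δ_0 / (δ_{QQ} + 1/k) = 5.405 / (0.042212 + 0.000085) = 127.8 kN.
Vertical equilibrium: R_P = ΣP − R_Q = 154 − 127.8 = 26.22 kN.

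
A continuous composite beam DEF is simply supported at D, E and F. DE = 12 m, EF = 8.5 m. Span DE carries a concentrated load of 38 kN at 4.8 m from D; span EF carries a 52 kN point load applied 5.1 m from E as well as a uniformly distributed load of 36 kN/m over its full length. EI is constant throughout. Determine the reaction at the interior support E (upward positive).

R_E = 231.3 kN

Insert a hinge at E; M_E is the redundant, and each span becomes simply supported.
Discontinuity in slope at E on the released structure — sum the simple-span end rotations:
  span DE: point load 38 at a = 4.8: Pab(L + a)/(6LEI) = 306.4/EI
  span EF: point load 52 at a = 5.1: Pab(L + b)/(6LEI) = 210.4/EI
  span EF: UDL 36: wL³/(24EI) = 921.2/EI
  relative rotation θ_0 = (306.4 + 1132)/EI = 1438/EI
A unit hogging moment at E produces rotation L₁/(3EI) + L₂/(3EI) = 6.833/EI.
Compatibility: M_E·(L₁+L₂)/(3EI) = θ_0, giving M_E = 210.4 kN·m (hogging).
Span DE, ΣM about D with M_E applied at E: R_E^{DE}·12 = 182.4 + 210.4, so R_E^{DE} = 32.74 kN and R_D = 38 − 32.74 = 5.263 kN.
Span EF, ΣM about F: R_E^{EF}·8.5 = 1477 + 210.4, so R_E^{EF} = 198.6 kN and R_F = 358 − 198.6 = 159.4 kN.
R_E = 32.74 + 198.6 = 231.3 kN.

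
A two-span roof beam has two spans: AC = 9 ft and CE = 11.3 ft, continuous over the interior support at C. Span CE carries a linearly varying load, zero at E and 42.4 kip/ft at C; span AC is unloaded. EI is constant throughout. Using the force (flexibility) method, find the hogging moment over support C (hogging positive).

M_C = 200.9 kip·ft

Take M_C as the redundant. Released structure: two simple spans AC and CE with a hinge at C.
Rotations at C on the released spans (each span's end-slope, ×1/EI):
  span CE: triangular load, peak 42.4: w₀L³/(45EI) = 1360/EI
  relative rotation θ_0 = (0 + 1360)/EI = 1360/EI
A unit hogging moment at C produces rotation L₁/(3EI) + L₂/(3EI) = 6.767/EI.
Compatibility: M_C·(L₁+L₂)/(3EI) = θ_0, giving M_C = 200.9 kip·ft (hogging).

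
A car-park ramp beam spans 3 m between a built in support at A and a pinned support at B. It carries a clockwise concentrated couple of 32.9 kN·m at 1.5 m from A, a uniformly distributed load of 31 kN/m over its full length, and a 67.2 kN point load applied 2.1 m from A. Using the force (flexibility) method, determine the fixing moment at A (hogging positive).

M_A = 58.28 kN·m

Release the roller at B. Primary structure: cantilever fixed at A.
Free-end deflection of the primary structure under the applied loading (downward +):
  clockwise couple 32.9 at a = 1.5: M₀a(2L − a)/(2EI) = 111/EI
  UDL 31: wL⁴/(8EI) = 313.9/EI
  point load 67.2 at a = 2.1: Pa²(3L − a)/(6EI) = 340.8/EI
  δ_0 = 765.7/EI
Tip deflection under a unit load at B: L³/(3EI) = 9/EI.
The prop prevents deflection at B: R_B = δ_0/δ_{BB} = 765.7/9 = 85.08 kN.
Moment equilibrium about A: M_A = Σ(load moments about A) − R_B·L = 313.5 − 85.08×3 = 58.28 kN·m.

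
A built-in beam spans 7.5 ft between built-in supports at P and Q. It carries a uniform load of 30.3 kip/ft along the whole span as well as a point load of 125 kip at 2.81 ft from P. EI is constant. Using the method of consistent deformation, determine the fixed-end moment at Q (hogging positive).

Release both end moments; the primary structure is a simply-supported span PQ with redundants M_P and M_Q.
Simple-span end rotations at P and Q under the given loads:
  at P: UDL 30.3: wL³/(24EI) = 532.6/EI
  at Q: UDL 30.3: wL³/(24EI) = 532.6/EI
  at P: point load 125 at a = 2.81: Pab(L + b)/(6LEI) = 446.3/EI
  at Q: point load 125 at a = 2.81: Pab(L + a)/(6LEI) = 377.4/EI
  θ_P0 = 978.9/EI,  θ_Q0 = 910/EI
Flexibility coefficients: a unit moment at one end gives L/(3EI) there and L/(6EI) at the far end, so f₁₁ = f₂₂ = 2.5/EI and f₁₂ = f₂₁ = 1.25/EI.
Compatibility — zero rotation at each built-in end:
  2.5 M_P + 1.25 M_Q = 978.9
  1.25 M_P + 2.5 M_Q = 910
Solving the pair gives M_P = 279.4 kip·ft and M_Q = 224.3 kip·ft (hogging).

M_Q = 224.3 kip·ft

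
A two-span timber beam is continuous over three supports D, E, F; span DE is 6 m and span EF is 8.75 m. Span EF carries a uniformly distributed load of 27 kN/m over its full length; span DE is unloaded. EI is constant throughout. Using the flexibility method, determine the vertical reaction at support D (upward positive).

Insert a hinge at E; M_E is the redundant, and each span becomes simply supported.
Rotations at E on the released spans (each span's end-slope, ×1/EI):
  span EF: UDL 27: wL³/(24EI) = 753.7/EI
  relative rotation θ_0 = (0 + 753.7)/EI = 753.7/EI
A unit hogging moment at E produces rotation L₁/(3EI) + L₂/(3EI) = 4.917/EI.
Compatibility: M_E·(L₁+L₂)/(3EI) = θ_0, giving M_E = 153.3 kN·m (hogging).
Span DE, ΣM about D with M_E applied at E: R_E^{DE}·6 = 0 + 153.3, so R_E^{DE} = 25.55 kN and R_D = 0 − 25.55 = -25.55 kN.

R_D = -25.55 kN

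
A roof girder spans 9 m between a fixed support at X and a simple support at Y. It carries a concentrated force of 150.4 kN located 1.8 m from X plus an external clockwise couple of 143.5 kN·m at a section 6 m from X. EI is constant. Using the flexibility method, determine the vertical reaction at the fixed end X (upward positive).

Choose R_Y as the redundant. The primary structure is the cantilever fixed at X.
Downward deflection at the released point Y due to the loads:
  point load 150.4 at a = 1.8: Pa²(3L − a)/(6EI) = 2047/EI
  clockwise couple 143.5 at a = 6: M₀a(2L − a)/(2EI) = 5166/EI
  δ_0 = 7213/EI
Tip deflection under a unit load at Y: L³/(3EI) = 243/EI.
Compatibility at Y: δ_0 − R_Y·δ_{YY} = 0, so R_Y = 7213/243 = 29.68 kN.
Vertical equilibrium: R_X = ΣP − R_Y = 150.4 − 29.68 = 120.7 kN.

R_X = 120.7 kN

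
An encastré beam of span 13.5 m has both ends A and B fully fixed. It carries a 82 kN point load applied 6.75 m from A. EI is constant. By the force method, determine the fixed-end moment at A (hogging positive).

M_A = 138.4 kN·m

Take the two fixed-end moments M_A, M_B as redundants; the released structure is the simple span AB.
End rotations of the released simple span under the applied load (×1/EI):
  at A: point load 82 at a = 6.75: Pab(L + b)/(6LEI) = 934/EI
  at B: point load 82 at a = 6.75: Pab(L + a)/(6LEI) = 934/EI
  θ_A0 = 934/EI,  θ_B0 = 934/EI
Flexibility coefficients: a unit moment at one end gives L/(3EI) there and L/(6EI) at the far end, so f₁₁ = f₂₂ = 4.5/EI and f₁₂ = f₂₁ = 2.25/EI.
Compatibility — zero rotation at each built-in end:
  4.5 M_A + 2.25 M_B = 934
  2.25 M_A + 4.5 M_B = 934
Solving the pair gives M_A = 138.4 kN·m and M_B = 138.4 kN·m (hogging).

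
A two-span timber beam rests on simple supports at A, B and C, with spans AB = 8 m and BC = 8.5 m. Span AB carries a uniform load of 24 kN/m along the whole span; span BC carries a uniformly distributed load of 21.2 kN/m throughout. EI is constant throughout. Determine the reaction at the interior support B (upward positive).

R_B = 232.6 kN

Insert a hinge at B; M_B is the redundant, and each span becomes simply supported.
End slopes at the hinge B, treating each span as simply supported:
  span AB: UDL 24: wL³/(24EI) = 512/EI
  span BC: UDL 21.2: wL³/(24EI) = 542.5/EI
  relative rotation θ_0 = (512 + 542.5)/EI = 1054/EI
A unit hogging moment at B produces rotation L₁/(3EI) + L₂/(3EI) = 5.5/EI.
Slope continuity at B: θ_0 = M_B·5.5/EI, so M_B = 1054/5.5 = 191.7 kN·m (hogging).
Span AB, ΣM about A with M_B applied at B: R_B^{AB}·8 = 768 + 191.7, so R_B^{AB} = 120 kN and R_A = 192 − 120 = 72.03 kN.
Span BC, ΣM about C: R_B^{BC}·8.5 = 765.9 + 191.7, so R_B^{BC} = 112.7 kN and R_C = 180.2 − 112.7 = 67.54 kN.
R_B = 120 + 112.7 = 232.6 kN.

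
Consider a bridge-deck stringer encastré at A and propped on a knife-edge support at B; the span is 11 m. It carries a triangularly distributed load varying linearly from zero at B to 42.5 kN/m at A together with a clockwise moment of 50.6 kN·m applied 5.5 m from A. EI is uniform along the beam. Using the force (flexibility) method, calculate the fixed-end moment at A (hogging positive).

Take the reaction at B as the redundant and release it; the primary structure is a cantilever fixed at A.
Downward deflection at the released point B due to the loads:
  triangular load, peak 42.5 at the fixed end: w₀L⁴/(30EI) = 20741/EI
  clockwise couple 50.6 at a = 5.5: M₀a(2L − a)/(2EI) = 2296/EI
  δ_0 = 23037/EI
Tip deflection under a unit load at B: L³/(3EI) = 443.7/EI.
The prop prevents deflection at B: R_B = δ_0/δ_{BB} = 23037/443.7 = 51.92 kN.
Moment equilibrium about A: M_A = Σ(load moments about A) − R_B·L = 907.7 − 51.92×11 = 336.5 kN·m.

M_A = 336.5 kN·m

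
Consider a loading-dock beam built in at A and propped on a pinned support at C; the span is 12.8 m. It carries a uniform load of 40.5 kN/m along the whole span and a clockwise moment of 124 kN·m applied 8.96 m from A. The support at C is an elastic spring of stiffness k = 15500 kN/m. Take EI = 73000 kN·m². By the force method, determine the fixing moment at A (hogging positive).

M_A = 802 kN·m

Release the roller at C. Primary structure: cantilever fixed at A.
Deflection at C on the released cantilever, summing each load's contribution:
  UDL 40.5: wL⁴/(8EI) = 135895/EI
  clockwise couple 124 at a = 8.96: M₀a(2L − a)/(2EI) = 9244/EI
  δ_0 = 145139/EI
Tip deflection under a unit load at C: L³/(3EI) = 699.1/EI.
With EI = 73000 kN·m²: δ_0 = 1.9882 m and δ_{CC} = 0.009576 m/kN.
Compatibility — the spring shortens by R_C/k under the reaction it provides: δ_0 − R_C·δ_{CC} = R_C/k. With 1/k = 0.000065 m/kN, R_C = δ_0 / (δ_{CC} + 1/k) = 1.9882 / (0.009576 + 0.000065) = 206.2 kN.
Moment equilibrium about A: M_A = Σ(load moments about A) − R_C·L = 3442 − 206.2×12.8 = 802 kN·m.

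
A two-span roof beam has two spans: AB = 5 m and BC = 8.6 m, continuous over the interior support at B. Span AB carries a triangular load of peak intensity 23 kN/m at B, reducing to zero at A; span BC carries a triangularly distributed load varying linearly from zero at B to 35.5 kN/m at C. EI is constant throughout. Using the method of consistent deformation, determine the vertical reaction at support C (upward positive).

R_C = 88.87 kN

Take M_B as the redundant. Released structure: two simple spans AB and BC with a hinge at B.
End slopes at the hinge B, treating each span as simply supported:
  span AB: triangular load, peak 23: w₀L³/(45EI) = 63.89/EI
  span BC: triangular load, peak 35.5: 7w₀L³/(360EI) = 439.1/EI
  relative rotation θ_0 = (63.89 + 439.1)/EI = 502.9/EI
A unit hogging moment at B produces rotation L₁/(3EI) + L₂/(3EI) = 4.533/EI.
Compatibility: M_B·(L₁+L₂)/(3EI) = θ_0, giving M_B = 110.9 kN·m (hogging).
Span BC, ΣM about C: R_B^{BC}·8.6 = 437.6 + 110.9, so R_B^{BC} = 63.78 kN and R_C = 152.7 − 63.78 = 88.87 kN.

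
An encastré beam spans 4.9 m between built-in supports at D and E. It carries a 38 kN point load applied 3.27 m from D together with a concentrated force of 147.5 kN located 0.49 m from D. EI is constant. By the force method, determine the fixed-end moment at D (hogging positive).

Take the two fixed-end moments M_D, M_E as redundants; the released structure is the simple span DE.
End rotations of the released simple span under the applied load (×1/EI):
  at D: point load 38 at a = 3.27: Pab(L + b)/(6LEI) = 44.99/EI
  at E: point load 38 at a = 3.27: Pab(L + a)/(6LEI) = 56.29/EI
  at D: point load 147.5 at a = 0.49: Pab(L + b)/(6LEI) = 100.9/EI
  at E: point load 147.5 at a = 0.49: Pab(L + a)/(6LEI) = 58.43/EI
  θ_D0 = 145.9/EI,  θ_E0 = 114.7/EI
Flexibility coefficients: a unit moment at one end gives L/(3EI) there and L/(6EI) at the far end, so f₁₁ = f₂₂ = 1.633/EI and f₁₂ = f₂₁ = 0.8167/EI.
Compatibility — zero rotation at each built-in end:
  1.633 M_D + 0.8167 M_E = 145.9
  0.8167 M_D + 1.633 M_E = 114.7
Solving the pair gives M_D = 72.29 kN·m and M_E = 34.09 kN·m (hogging).

M_D = 72.29 kN·m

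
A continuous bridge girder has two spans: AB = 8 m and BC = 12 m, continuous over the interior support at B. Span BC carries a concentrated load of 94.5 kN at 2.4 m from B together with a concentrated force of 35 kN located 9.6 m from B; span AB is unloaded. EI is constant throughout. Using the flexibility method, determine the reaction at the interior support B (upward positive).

Take M_B as the redundant. Released structure: two simple spans AB and BC with a hinge at B.
Discontinuity in slope at B on the released structure — sum the simple-span end rotations:
  span BC: point load 94.5 at a = 2.4: Pab(L + b)/(6LEI) = 653.2/EI
  span BC: point load 35 at a = 9.6: Pab(L + b)/(6LEI) = 161.3/EI
  relative rotation θ_0 = (0 + 814.5)/EI = 814.5/EI
A unit hogging moment at B produces rotation L₁/(3EI) + L₂/(3EI) = 6.667/EI.
Compatibility: M_B·(L₁+L₂)/(3EI) = θ_0, giving M_B = 122.2 kN·m (hogging).
Span AB, ΣM about A with M_B applied at B: R_B^{AB}·8 = 0 + 122.2, so R_B^{AB} = 15.27 kN and R_A = 0 − 15.27 = -15.27 kN.
Span BC, ΣM about C: R_B^{BC}·12 = 991.2 + 122.2, so R_B^{BC} = 92.78 kN and R_C = 129.5 − 92.78 = 36.72 kN.
R_B = 15.27 + 92.78 = 108.1 kN.

R_B = 108.1 kN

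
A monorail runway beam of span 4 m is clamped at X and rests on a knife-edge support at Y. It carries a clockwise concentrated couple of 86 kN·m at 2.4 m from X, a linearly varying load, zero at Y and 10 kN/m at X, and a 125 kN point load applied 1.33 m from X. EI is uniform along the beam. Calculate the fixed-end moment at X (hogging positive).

M_X = 80.83 kN·m

Choose R_Y as the redundant. The primary structure is the cantilever fixed at X.
Downward deflection at the released point Y due to the loads:
  clockwise couple 86 at a = 2.4: M₀a(2L − a)/(2EI) = 577.9/EI
  triangular load, peak 10 at the fixed end: w₀L⁴/(30EI) = 85.33/EI
  point load 125 at a = 1.33: Pa²(3L − a)/(6EI) = 393.2/EI
  δ_0 = 1056/EI
Flexibility coefficient — unit upward force at Y: δ_{YY} = L³/(3EI) = 21.33/EI.
Compatibility at Y: δ_0 − R_Y·δ_{YY} = 0, so R_Y = 1056/21.33 = 49.52 kN.
Moment equilibrium about X: M_X = Σ(load moments about X) − R_Y·L = 278.9 − 49.52×4 = 80.83 kN·m.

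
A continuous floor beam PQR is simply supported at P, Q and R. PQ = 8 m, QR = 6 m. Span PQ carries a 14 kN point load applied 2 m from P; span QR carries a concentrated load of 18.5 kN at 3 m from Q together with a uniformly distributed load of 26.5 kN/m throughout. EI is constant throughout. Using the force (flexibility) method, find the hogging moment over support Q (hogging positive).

Insert a hinge at Q; M_Q is the redundant, and each span becomes simply supported.
End slopes at the hinge Q, treating each span as simply supported:
  span PQ: point load 14 at a = 2: Pab(L + a)/(6LEI) = 35/EI
  span QR: point load 18.5 at a = 3: Pab(L + b)/(6LEI) = 41.62/EI
  span QR: UDL 26.5: wL³/(24EI) = 238.5/EI
  relative rotation θ_0 = (35 + 280.1)/EI = 315.1/EI
A unit hogging moment at Q produces rotation L₁/(3EI) + L₂/(3EI) = 4.667/EI.
Compatibility: M_Q·(L₁+L₂)/(3EI) = θ_0, giving M_Q = 67.53 kN·m (hogging).

M_Q = 67.53 kN·m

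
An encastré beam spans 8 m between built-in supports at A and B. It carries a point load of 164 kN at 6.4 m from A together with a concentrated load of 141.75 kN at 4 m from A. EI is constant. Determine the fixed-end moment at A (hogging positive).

Take the two fixed-end moments M_A, M_B as redundants; the released structure is the simple span AB.
On the primary (simply-supported) span, the end slopes from the loading are:
  at A: point load 164 at a = 6.4: Pab(L + b)/(6LEI) = 335.9/EI
  at B: point load 164 at a = 6.4: Pab(L + a)/(6LEI) = 503.8/EI
  at A: point load 141.75 at a = 4: Pab(L + b)/(6LEI) = 567/EI
  at B: point load 141.75 at a = 4: Pab(L + a)/(6LEI) = 567/EI
  θ_A0 = 902.9/EI,  θ_B0 = 1071/EI
Flexibility coefficients: a unit moment at one end gives L/(3EI) there and L/(6EI) at the far end, so f₁₁ = f₂₂ = 2.667/EI and f₁₂ = f₂₁ = 1.333/EI.
Compatibility — zero rotation at each built-in end:
  2.667 M_A + 1.333 M_B = 902.9
  1.333 M_A + 2.667 M_B = 1071
Solving the pair gives M_A = 183.7 kN·m and M_B = 309.7 kN·m (hogging).

M_A = 183.7 kN·m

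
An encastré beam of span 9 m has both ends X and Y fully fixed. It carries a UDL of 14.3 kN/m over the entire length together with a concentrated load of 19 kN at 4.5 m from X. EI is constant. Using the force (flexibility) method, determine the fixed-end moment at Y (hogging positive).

Release both end moments; the primary structure is a simply-supported span XY with redundants M_X and M_Y.
End rotations of the released simple span under the applied load (×1/EI):
  at X: UDL 14.3: wL³/(24EI) = 434.4/EI
  at Y: UDL 14.3: wL³/(24EI) = 434.4/EI
  at X: point load 19 at a = 4.5: Pab(L + b)/(6LEI) = 96.19/EI
  at Y: point load 19 at a = 4.5: Pab(L + a)/(6LEI) = 96.19/EI
  θ_X0 = 530.5/EI,  θ_Y0 = 530.5/EI
Flexibility coefficients: a unit moment at one end gives L/(3EI) there and L/(6EI) at the far end, so f₁₁ = f₂₂ = 3/EI and f₁₂ = f₂₁ = 1.5/EI.
Compatibility — zero rotation at each built-in end:
  3 M_X + 1.5 M_Y = 530.5
  1.5 M_X + 3 M_Y = 530.5
Solving the pair gives M_X = 117.9 kN·m and M_Y = 117.9 kN·m (hogging).

M_Y = 117.9 kN·m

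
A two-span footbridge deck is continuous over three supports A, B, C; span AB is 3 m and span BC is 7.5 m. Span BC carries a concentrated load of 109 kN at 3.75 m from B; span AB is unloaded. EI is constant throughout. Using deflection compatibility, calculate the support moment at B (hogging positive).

Release continuity at B by inserting a hinge; the redundant is the internal moment M_B. The primary structure is two simply-supported spans AB and BC.
Discontinuity in slope at B on the released structure — sum the simple-span end rotations:
  span BC: point load 109 at a = 3.75: Pab(L + b)/(6LEI) = 383.2/EI
  relative rotation θ_0 = (0 + 383.2)/EI = 383.2/EI
A unit hogging moment at B produces rotation L₁/(3EI) + L₂/(3EI) = 3.5/EI.
Slope continuity at B: θ_0 = M_B·3.5/EI, so M_B = 383.2/3.5 = 109.5 kN·m (hogging).

M_B = 109.5 kN·m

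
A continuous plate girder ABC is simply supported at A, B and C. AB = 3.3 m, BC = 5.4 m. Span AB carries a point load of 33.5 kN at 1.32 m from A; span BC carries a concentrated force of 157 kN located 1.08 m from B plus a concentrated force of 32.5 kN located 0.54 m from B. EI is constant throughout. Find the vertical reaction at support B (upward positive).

Insert a hinge at B; M_B is the redundant, and each span becomes simply supported.
End slopes at the hinge B, treating each span as simply supported:
  span AB: point load 33.5 at a = 1.32: Pab(L + a)/(6LEI) = 20.43/EI
  span BC: point load 157 at a = 1.08: Pab(L + b)/(6LEI) = 219.7/EI
  span BC: point load 32.5 at a = 0.54: Pab(L + b)/(6LEI) = 27.01/EI
  relative rotation θ_0 = (20.43 + 246.8)/EI = 267.2/EI
A unit hogging moment at B produces rotation L₁/(3EI) + L₂/(3EI) = 2.9/EI.
Compatibility: M_B·(L₁+L₂)/(3EI) = θ_0, giving M_B = 92.13 kN·m (hogging).
Span AB, ΣM about A with M_B applied at B: R_B^{AB}·3.3 = 44.22 + 92.13, so R_B^{AB} = 41.32 kN and R_A = 33.5 − 41.32 = -7.819 kN.
Span BC, ΣM about C: R_B^{BC}·5.4 = 836.2 + 92.13, so R_B^{BC} = 171.9 kN and R_C = 189.5 − 171.9 = 17.59 kN.
R_B = 41.32 + 171.9 = 213.2 kN.

R_B = 213.2 kN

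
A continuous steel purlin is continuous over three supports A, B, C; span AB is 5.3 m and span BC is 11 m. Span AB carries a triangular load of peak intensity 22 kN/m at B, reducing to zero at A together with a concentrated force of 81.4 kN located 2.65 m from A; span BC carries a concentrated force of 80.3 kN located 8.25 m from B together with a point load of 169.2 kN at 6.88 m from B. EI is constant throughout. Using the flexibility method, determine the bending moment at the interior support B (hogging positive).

M_B = 311.8 kN·m

Insert a hinge at B; M_B is the redundant, and each span becomes simply supported.
Rotations at B on the released spans (each span's end-slope, ×1/EI):
  span AB: triangular load, peak 22: w₀L³/(45EI) = 72.78/EI
  span AB: point load 81.4 at a = 2.65: Pab(L + a)/(6LEI) = 142.9/EI
  span BC: point load 80.3 at a = 8.25: Pab(L + b)/(6LEI) = 379.5/EI
  span BC: point load 169.2 at a = 6.88: Pab(L + b)/(6LEI) = 1099/EI
  relative rotation θ_0 = (215.7 + 1478)/EI = 1694/EI
A unit hogging moment at B produces rotation L₁/(3EI) + L₂/(3EI) = 5.433/EI.
Slope continuity at B: θ_0 = M_B·5.433/EI, so M_B = 1694/5.433 = 311.8 kN·m (hogging).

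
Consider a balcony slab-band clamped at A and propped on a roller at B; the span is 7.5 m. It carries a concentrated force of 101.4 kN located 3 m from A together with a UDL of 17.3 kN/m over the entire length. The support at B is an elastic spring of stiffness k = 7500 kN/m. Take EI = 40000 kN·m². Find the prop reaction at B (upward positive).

R_B = 67.2 kN

Remove the prop at B; the released (primary) structure is a cantilever built in at A.
Downward deflection at the released point B due to the loads:
  point load 101.4 at a = 3: Pa²(3L − a)/(6EI) = 2966/EI
  UDL 17.3: wL⁴/(8EI) = 6842/EI
  δ_0 = 9808/EI
Tip deflection under a unit load at B: L³/(3EI) = 140.6/EI.
With EI = 40000 kN·m²: δ_0 = 0.24521 m and δ_{BB} = 0.003516 m/kN.
Compatibility — the spring shortens by R_B/k under the reaction it provides: δ_0 − R_B·δ_{BB} = R_B/k. With 1/k = 0.000133 m/kN, R_B = δ_0 / (δ_{BB} + 1/k) = 0.24521 / (0.003516 + 0.000133) = 67.2 kN.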